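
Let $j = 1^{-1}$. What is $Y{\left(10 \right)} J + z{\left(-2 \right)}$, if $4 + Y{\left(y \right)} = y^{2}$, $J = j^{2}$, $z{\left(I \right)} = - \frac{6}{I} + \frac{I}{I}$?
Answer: $100$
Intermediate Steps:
$j = 1$
$z{\left(I \right)} = 1 - \frac{6}{I}$ ($z{\left(I \right)} = - \frac{6}{I} + 1 = 1 - \frac{6}{I}$)
$J = 1$ ($J = 1^{2} = 1$)
$Y{\left(y \right)} = -4 + y^{2}$
$Y{\left(10 \right)} J + z{\left(-2 \right)} = \left(-4 + 10^{2}\right) 1 + \frac{-6 - 2}{-2} = \left(-4 + 100\right) 1 - -4 = 96 \cdot 1 + 4 = 96 + 4 = 100$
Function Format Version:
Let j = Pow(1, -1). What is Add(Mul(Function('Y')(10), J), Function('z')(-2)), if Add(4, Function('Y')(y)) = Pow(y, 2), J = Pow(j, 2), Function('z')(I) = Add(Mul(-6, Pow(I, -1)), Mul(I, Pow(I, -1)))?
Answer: 100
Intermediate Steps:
j = 1
Function('z')(I) = Add(1, Mul(-6, Pow(I, -1))) (Function('z')(I) = Add(Mul(-6, Pow(I, -1)), 1) = Add(1, Mul(-6, Pow(I, -1))))
J = 1 (J = Pow(1, 2) = 1)
Function('Y')(y) = Add(-4, Pow(y, 2))
Add(Mul(Function('Y')(10), J), Function('z')(-2)) = Add(Mul(Add(-4, Pow(10, 2)), 1), Mul(Pow(-2, -1), Add(-6, -2))) = Add(Mul(Add(-4, 100), 1), Mul(Rational(-1, 2), -8)) = Add(Mul(96, 1), 4) = Add(96, 4) = 100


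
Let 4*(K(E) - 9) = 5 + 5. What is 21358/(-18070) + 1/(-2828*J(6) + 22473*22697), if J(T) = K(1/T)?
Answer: -187360716994/158517096335 ≈ -1.1820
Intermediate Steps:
K(E) = 23/2 (K(E) = 9 + (5 + 5)/4 = 9 + (¼)*10 = 9 + 5/2 = 23/2)
J(T) = 23/2
21358/(-18070) + 1/(-2828*J(6) + 22473*22697) = 21358/(-18070) + 1/((-2828*23/2 + 22473)*22697) = 21358*(-1/18070) + (1/22697)/(-32522 + 22473) = -10679/9035 + (1/22697)/(-10049) = -10679/9035 - 1/10049*1/22697 = -10679/9035 - 1/228082153 = -187360716994/158517096335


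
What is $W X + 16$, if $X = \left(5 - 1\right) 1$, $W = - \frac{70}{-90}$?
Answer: $\frac{172}{9} \approx 19.111$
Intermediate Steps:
$W = \frac{7}{9}$ ($W = \left(-70\right) \left(- \frac{1}{90}\right) = \frac{7}{9} \approx 0.77778$)
$X = 4$ ($X = 4 \cdot 1 = 4$)
$W X + 16 = \frac{7}{9} \cdot 4 + 16 = \frac{28}{9} + 16 = \frac{172}{9}$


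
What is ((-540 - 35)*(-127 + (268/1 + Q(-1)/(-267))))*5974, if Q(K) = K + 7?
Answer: -43099572350/89 ≈ -4.8426e+8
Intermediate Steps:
Q(K) = 7 + K
((-540 - 35)*(-127 + (268/1 + Q(-1)/(-267))))*5974 = ((-540 - 35)*(-127 + (268/1 + (7 - 1)/(-267))))*5974 = -575*(-127 + (268*1 + 6*(-1/267)))*5974 = -575*(-127 + (268 - 2/89))*5974 = -575*(-127 + 23850/89)*5974 = -575*12547/89*5974 = -7214525/89*5974 = -43099572350/89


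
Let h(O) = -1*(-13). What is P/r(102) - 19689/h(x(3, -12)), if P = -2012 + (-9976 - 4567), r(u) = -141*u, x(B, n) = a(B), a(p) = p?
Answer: -282951983/186966 ≈ -1513.4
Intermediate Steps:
x(B, n) = B
h(O) = 13
P = -16555 (P = -2012 - 14543 = -16555)
P/r(102) - 19689/h(x(3, -12)) = -16555/((-141*102)) - 19689/13 = -16555/(-14382) - 19689*1/13 = -16555*(-1/14382) - 19689/13 = 16555/14382 - 19689/13 = -282951983/186966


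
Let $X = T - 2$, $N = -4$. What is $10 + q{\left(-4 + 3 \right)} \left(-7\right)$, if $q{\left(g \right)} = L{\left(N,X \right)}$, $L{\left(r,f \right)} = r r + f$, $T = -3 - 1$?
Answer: $-60$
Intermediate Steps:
$T = -4$
$X = -6$ ($X = -4 - 2 = -6$)
$L{\left(r,f \right)} = f + r^{2}$ ($L{\left(r,f \right)} = r^{2} + f = f + r^{2}$)
$q{\left(g \right)} = 10$ ($q{\left(g \right)} = -6 + \left(-4\right)^{2} = -6 + 16 = 10$)
$10 + q{\left(-4 + 3 \right)} \left(-7\right) = 10 + 10 \left(-7\right) = 10 - 70 = -60$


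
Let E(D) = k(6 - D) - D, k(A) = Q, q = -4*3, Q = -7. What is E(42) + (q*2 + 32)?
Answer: -41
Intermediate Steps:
q = -12
k(A) = -7
E(D) = -7 - D
E(42) + (q*2 + 32) = (-7 - 1*42) + (-12*2 + 32) = (-7 - 42) + (-24 + 32) = -49 + 8 = -41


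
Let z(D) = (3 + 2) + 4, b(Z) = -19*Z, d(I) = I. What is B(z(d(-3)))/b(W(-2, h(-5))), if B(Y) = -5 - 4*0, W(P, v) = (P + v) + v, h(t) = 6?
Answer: 1/38 ≈ 0.026316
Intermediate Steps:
W(P, v) = P + 2*v
z(D) = 9 (z(D) = 5 + 4 = 9)
B(Y) = -5 (B(Y) = -5 + 0 = -5)
B(z(d(-3)))/b(W(-2, h(-5))) = -5*(-1/(19*(-2 + 2*6))) = -5*(-1/(19*(-2 + 12))) = -5/((-19*10)) = -5/(-190) = -5*(-1/190) = 1/38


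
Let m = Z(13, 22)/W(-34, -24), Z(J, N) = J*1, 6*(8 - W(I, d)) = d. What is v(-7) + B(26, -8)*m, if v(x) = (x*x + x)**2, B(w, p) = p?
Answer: 5266/3 ≈ 1755.3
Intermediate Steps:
W(I, d) = 8 - d/6
Z(J, N) = J
v(x) = (x + x**2)**2 (v(x) = (x**2 + x)**2 = (x + x**2)**2)
m = 13/12 (m = 13/(8 - 1/6*(-24)) = 13/(8 + 4) = 13/12 ≈ 1.0833)
v(-7) + B(26, -8)*m = (-7)**2*(1 - 7)**2 - 8*13/12 = 49*(-6)**2 - 26/3 = 49*36 - 26/3 = 1764 - 26/3 = 5266/3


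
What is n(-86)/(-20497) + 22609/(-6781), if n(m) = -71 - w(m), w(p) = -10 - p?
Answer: -462419866/138990157 ≈ -3.3270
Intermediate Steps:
n(m) = -61 + m (n(m) = -71 - (-10 - m) = -71 + (10 + m) = -61 + m)
n(-86)/(-20497) + 22609/(-6781) = (-61 - 86)/(-20497) + 22609/(-6781) = -147*(-1/20497) + 22609*(-1/6781) = 147/20497 - 22609/6781 = -462419866/138990157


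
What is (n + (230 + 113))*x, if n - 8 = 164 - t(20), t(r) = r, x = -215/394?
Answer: -106425/394 ≈ -270.11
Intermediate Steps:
x = -215/394 (x = -215*1/394 = -215/394 ≈ -0.54568)
n = 152 (n = 8 + (164 - 1*20) = 8 + (164 - 20) = 8 + 144 = 152)
(n + (230 + 113))*x = (152 + (230 + 113))*(-215/394) = (152 + 343)*(-215/394) = 495*(-215/394) = -106425/394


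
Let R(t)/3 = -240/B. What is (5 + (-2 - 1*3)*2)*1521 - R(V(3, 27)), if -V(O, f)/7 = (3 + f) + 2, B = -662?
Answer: -2517615/331 ≈ -7606.1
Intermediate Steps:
V(O, f) = -35 - 7*f (V(O, f) = -7*((3 + f) + 2) = -7*(5 + f) = -35 - 7*f)
R(t) = 360/331 (R(t) = 3*(-240/(-662)) = 3*(-240*(-1/662)) = 3*(120/331) = 360/331)
(5 + (-2 - 1*3)*2)*1521 - R(V(3, 27)) = (5 + (-2 - 1*3)*2)*1521 - 1*360/331 = (5 + (-2 - 3)*2)*1521 - 360/331 = (5 - 5*2)*1521 - 360/331 = (5 - 10)*1521 - 360/331 = -5*1521 - 360/331 = -7605 - 360/331 = -2517615/331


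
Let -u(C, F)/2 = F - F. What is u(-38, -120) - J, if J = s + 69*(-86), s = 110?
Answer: 5824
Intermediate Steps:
u(C, F) = 0 (u(C, F) = -2*(F - F) = -2*0 = 0)
J = -5824 (J = 110 + 69*(-86) = 110 - 5934 = -5824)
u(-38, -120) - J = 0 - 1*(-5824) = 0 + 5824 = 5824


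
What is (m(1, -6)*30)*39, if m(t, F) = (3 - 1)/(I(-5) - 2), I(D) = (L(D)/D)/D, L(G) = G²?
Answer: -2340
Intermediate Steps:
I(D) = 1 (I(D) = (D²/D)/D = D/D = 1)
m(t, F) = -2 (m(t, F) = (3 - 1)/(1 - 2) = 2/(-1) = 2*(-1) = -2)
(m(1, -6)*30)*39 = -2*30*39 = -60*39 = -2340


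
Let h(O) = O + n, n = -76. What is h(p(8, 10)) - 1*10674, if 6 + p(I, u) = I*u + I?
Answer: -10668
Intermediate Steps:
p(I, u) = -6 + I + I*u (p(I, u) = -6 + (I*u + I) = -6 + (I + I*u) = -6 + I + I*u)
h(O) = -76 + O (h(O) = O - 76 = -76 + O)
h(p(8, 10)) - 1*10674 = (-76 + (-6 + 8 + 8*10)) - 1*10674 = (-76 + (-6 + 8 + 80)) - 10674 = (-76 + 82) - 10674 = 6 - 10674 = -10668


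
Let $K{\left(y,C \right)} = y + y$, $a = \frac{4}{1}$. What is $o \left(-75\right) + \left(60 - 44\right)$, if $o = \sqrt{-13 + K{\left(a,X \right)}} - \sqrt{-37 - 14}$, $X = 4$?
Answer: $16 - 75 i \sqrt{5} + 75 i \sqrt{51} \approx 16.0 + 367.9 i$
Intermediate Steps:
$a = 4$ ($a = 4 \cdot 1 = 4$)
$K{\left(y,C \right)} = 2 y$
$o = i \sqrt{5} - i \sqrt{51}$ ($o = \sqrt{-13 + 2 \cdot 4} - \sqrt{-37 - 14} = \sqrt{-13 + 8} - \sqrt{-51} = \sqrt{-5} - i \sqrt{51} = i \sqrt{5} - i \sqrt{51} \approx - 4.9054 i$)
$o \left(-75\right) + \left(60 - 44\right) = i \left(\sqrt{5} - \sqrt{51}\right) \left(-75\right) + \left(60 - 44\right) = - 75 i \left(\sqrt{5} - \sqrt{51}\right) + 16 = 16 - 75 i \left(\sqrt{5} - \sqrt{51}\right)$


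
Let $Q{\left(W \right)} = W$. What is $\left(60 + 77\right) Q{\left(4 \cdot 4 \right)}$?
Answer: $2192$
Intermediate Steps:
$\left(60 + 77\right) Q{\left(4 \cdot 4 \right)} = \left(60 + 77\right) 4 \cdot 4 = 137 \cdot 16 = 2192$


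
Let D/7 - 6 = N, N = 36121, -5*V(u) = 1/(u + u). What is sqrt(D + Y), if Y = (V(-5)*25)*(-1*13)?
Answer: sqrt(1011530)/2 ≈ 502.87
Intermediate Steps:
V(u) = -1/(10*u) (V(u) = -1/(5*(u + u)) = -1/(2*u)/5 = -1/(10*u))
D = 252889 (D = 42 + 7*36121 = 42 + 252847 = 252889)
Y = -13/2 (Y = (-1/10/(-5)*25)*(-1*13) = (-1/10*(-1/5)*25)*(-13) = ((1/50)*25)*(-13) = (1/2)*(-13) = -13/2 ≈ -6.5000)
sqrt(D + Y) = sqrt(252889 - 13/2) = sqrt(505765/2) = sqrt(1011530)/2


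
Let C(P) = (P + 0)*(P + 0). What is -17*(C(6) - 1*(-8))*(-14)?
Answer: 10472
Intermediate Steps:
C(P) = P² (C(P) = P*P = P²)
-17*(C(6) - 1*(-8))*(-14) = -17*(6² - 1*(-8))*(-14) = -17*(36 + 8)*(-14) = -17*44*(-14) = -748*(-14) = 10472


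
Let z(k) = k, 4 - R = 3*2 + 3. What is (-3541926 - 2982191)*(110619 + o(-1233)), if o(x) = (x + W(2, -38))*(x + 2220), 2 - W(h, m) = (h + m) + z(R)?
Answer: 6941079841587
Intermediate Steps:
R = -5 (R = 4 - (3*2 + 3) = 4 - (6 + 3) = 4 - 1*9 = 4 - 9 = -5)
W(h, m) = 7 - h - m (W(h, m) = 2 - ((h + m) - 5) = 2 - (-5 + h + m) = 2 + (5 - h - m) = 7 - h - m)
o(x) = (43 + x)*(2220 + x) (o(x) = (x + (7 - 1*2 - 1*(-38)))*(x + 2220) = (x + (7 - 2 + 38))*(2220 + x) = (x + 43)*(2220 + x) = (43 + x)*(2220 + x))
(-3541926 - 2982191)*(110619 + o(-1233)) = (-3541926 - 2982191)*(110619 + (95460 + (-1233)² + 2263*(-1233))) = -6524117*(110619 + (95460 + 1520289 - 2790279)) = -6524117*(110619 - 1174530) = -6524117*(-1063911) = 6941079841587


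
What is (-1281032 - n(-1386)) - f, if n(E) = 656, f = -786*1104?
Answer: -413944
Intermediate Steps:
f = -867744
(-1281032 - n(-1386)) - f = (-1281032 - 1*656) - 1*(-867744) = (-1281032 - 656) + 867744 = -1281688 + 867744 = -413944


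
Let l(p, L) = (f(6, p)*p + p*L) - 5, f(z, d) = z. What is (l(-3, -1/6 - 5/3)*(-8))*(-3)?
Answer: -420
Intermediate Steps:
l(p, L) = -5 + 6*p + L*p (l(p, L) = (6*p + p*L) - 5 = (6*p + L*p) - 5 = -5 + 6*p + L*p)
(l(-3, -1/6 - 5/3)*(-8))*(-3) = ((-5 + 6*(-3) + (-1/6 - 5/3)*(-3))*(-8))*(-3) = ((-5 - 18 + (-1*⅙ - 5*⅓)*(-3))*(-8))*(-3) = ((-5 - 18 + (-⅙ - 5/3)*(-3))*(-8))*(-3) = ((-5 - 18 - 11/6*(-3))*(-8))*(-3) = ((-5 - 18 + 11/2)*(-8))*(-3) = -35/2*(-8)*(-3) = 140*(-3) = -420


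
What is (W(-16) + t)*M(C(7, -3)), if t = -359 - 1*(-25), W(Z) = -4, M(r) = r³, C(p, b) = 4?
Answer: -21632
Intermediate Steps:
t = -334 (t = -359 + 25 = -334)
(W(-16) + t)*M(C(7, -3)) = (-4 - 334)*4³ = -338*64 = -21632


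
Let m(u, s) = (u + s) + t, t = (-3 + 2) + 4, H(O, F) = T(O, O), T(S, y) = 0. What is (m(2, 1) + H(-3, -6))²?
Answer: 36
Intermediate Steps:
H(O, F) = 0
t = 3 (t = -1 + 4 = 3)
m(u, s) = 3 + s + u (m(u, s) = (u + s) + 3 = (s + u) + 3 = 3 + s + u)
(m(2, 1) + H(-3, -6))² = ((3 + 1 + 2) + 0)² = (6 + 0)² = 6² = 36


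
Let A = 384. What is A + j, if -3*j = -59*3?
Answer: 443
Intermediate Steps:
j = 59 (j = -(-59)*3/3 = -⅓*(-177) = 59)
A + j = 384 + 59 = 443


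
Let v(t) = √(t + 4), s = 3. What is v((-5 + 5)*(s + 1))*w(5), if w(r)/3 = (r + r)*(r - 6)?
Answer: -60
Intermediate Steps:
w(r) = 6*r*(-6 + r) (w(r) = 3*((r + r)*(r - 6)) = 3*((2*r)*(-6 + r)) = 3*(2*r*(-6 + r)) = 6*r*(-6 + r))
v(t) = √(4 + t)
v((-5 + 5)*(s + 1))*w(5) = √(4 + (-5 + 5)*(3 + 1))*(6*5*(-6 + 5)) = √(4 + 0*4)*(6*5*(-1)) = √(4 + 0)*(-30) = √4*(-30) = 2*(-30) = -60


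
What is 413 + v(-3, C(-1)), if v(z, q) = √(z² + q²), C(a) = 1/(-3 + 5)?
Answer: 413 + √37/2 ≈ 416.04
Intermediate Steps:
C(a) = ½ (C(a) = 1/2 = ½)
v(z, q) = √(q² + z²)
413 + v(-3, C(-1)) = 413 + √((½)² + (-3)²) = 413 + √(¼ + 9) = 413 + √(37/4) = 413 + √37/2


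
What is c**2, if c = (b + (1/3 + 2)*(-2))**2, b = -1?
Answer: 83521/81 ≈ 1031.1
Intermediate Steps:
c = 289/9 (c = (-1 + (1/3 + 2)*(-2))**2 = (-1 + (7/3)*(-2))**2 = (-1 - 14/3)**2 = (-17/3)**2 = 289/9 ≈ 32.111)
c**2 = (289/9)**2 = 83521/81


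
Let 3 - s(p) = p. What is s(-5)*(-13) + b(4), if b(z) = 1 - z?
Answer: -107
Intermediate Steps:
s(p) = 3 - p
s(-5)*(-13) + b(4) = (3 - 1*(-5))*(-13) + (1 - 1*4) = (3 + 5)*(-13) + (1 - 4) = 8*(-13) - 3 = -104 - 3 = -107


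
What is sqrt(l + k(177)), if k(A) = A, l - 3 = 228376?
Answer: 2*sqrt(57139) ≈ 478.08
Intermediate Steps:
l = 228379 (l = 3 + 228376 = 228379)
sqrt(l + k(177)) = sqrt(228379 + 177) = sqrt(228556) = 2*sqrt(57139)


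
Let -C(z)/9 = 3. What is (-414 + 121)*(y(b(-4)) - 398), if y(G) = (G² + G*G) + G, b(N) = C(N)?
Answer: -302669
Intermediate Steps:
C(z) = -27 (C(z) = -9*3 = -27)
b(N) = -27
y(G) = G + 2*G² (y(G) = (G² + G²) + G = 2*G² + G = G + 2*G²)
(-414 + 121)*(y(b(-4)) - 398) = (-414 + 121)*(-27*(1 + 2*(-27)) - 398) = -293*(-27*(1 - 54) - 398) = -293*(-27*(-53) - 398) = -293*(1431 - 398) = -293*1033 = -302669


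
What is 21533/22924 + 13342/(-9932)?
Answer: -22996563/56920292 ≈ -0.40401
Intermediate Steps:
21533/22924 + 13342/(-9932) = 21533*(1/22924) + 13342*(-1/9932) = 21533/22924 - 6671/4966 = -22996563/56920292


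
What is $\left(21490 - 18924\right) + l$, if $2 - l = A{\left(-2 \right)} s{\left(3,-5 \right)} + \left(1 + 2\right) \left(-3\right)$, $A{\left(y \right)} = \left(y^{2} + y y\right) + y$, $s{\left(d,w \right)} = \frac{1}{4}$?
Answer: $\frac{5151}{2} \approx 2575.5$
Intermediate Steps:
$s{\left(d,w \right)} = \frac{1}{4}$
$A{\left(y \right)} = y + 2 y^{2}$ ($A{\left(y \right)} = \left(y^{2} + y^{2}\right) + y = 2 y^{2} + y = y + 2 y^{2}$)
$l = \frac{19}{2}$ ($l = 2 - \left(- 2 \left(1 + 2 \left(-2\right)\right) \frac{1}{4} + \left(1 + 2\right) \left(-3\right)\right) = 2 - \left(- 2 \left(1 - 4\right) \frac{1}{4} + 3 \left(-3\right)\right) = 2 - \left(\left(-2\right) \left(-3\right) \frac{1}{4} - 9\right) = 2 - \left(6 \cdot \frac{1}{4} - 9\right) = 2 - \left(\frac{3}{2} - 9\right) = 2 - - \frac{15}{2} = 2 + \frac{15}{2} = \frac{19}{2} \approx 9.5$)
$\left(21490 - 18924\right) + l = \left(21490 - 18924\right) + \frac{19}{2} = 2566 + \frac{19}{2} = \frac{5151}{2}$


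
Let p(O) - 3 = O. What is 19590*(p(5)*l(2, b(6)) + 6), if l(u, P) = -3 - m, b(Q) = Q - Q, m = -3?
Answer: 117540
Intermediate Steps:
p(O) = 3 + O
b(Q) = 0
l(u, P) = 0 (l(u, P) = -3 - 1*(-3) = -3 + 3 = 0)
19590*(p(5)*l(2, b(6)) + 6) = 19590*((3 + 5)*0 + 6) = 19590*(8*0 + 6) = 19590*(0 + 6) = 19590*6 = 117540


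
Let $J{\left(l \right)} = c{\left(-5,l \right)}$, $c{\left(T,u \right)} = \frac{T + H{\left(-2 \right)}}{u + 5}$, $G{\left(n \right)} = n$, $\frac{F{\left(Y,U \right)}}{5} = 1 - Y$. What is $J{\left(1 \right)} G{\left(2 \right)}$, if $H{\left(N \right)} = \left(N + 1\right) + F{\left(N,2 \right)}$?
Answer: $3$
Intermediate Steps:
$F{\left(Y,U \right)} = 5 - 5 Y$ ($F{\left(Y,U \right)} = 5 \left(1 - Y\right) = 5 - 5 Y$)
$H{\left(N \right)} = 6 - 4 N$ ($H{\left(N \right)} = \left(N + 1\right) - \left(-5 + 5 N\right) = \left(1 + N\right) - \left(-5 + 5 N\right) = 6 - 4 N$)
$c{\left(T,u \right)} = \frac{14 + T}{5 + u}$ ($c{\left(T,u \right)} = \frac{T + \left(6 - -8\right)}{u + 5} = \frac{T + \left(6 + 8\right)}{5 + u} = \frac{T + 14}{5 + u} = \frac{14 + T}{5 + u}$)
$J{\left(l \right)} = \frac{9}{5 + l}$ ($J{\left(l \right)} = \frac{14 - 5}{5 + l} = \frac{1}{5 + l} 9 = \frac{9}{5 + l}$)
$J{\left(1 \right)} G{\left(2 \right)} = \frac{9}{5 + 1} \cdot 2 = \frac{9}{6} \cdot 2 = 9 \cdot \frac{1}{6} \cdot 2 = \frac{3}{2} \cdot 2 = 3$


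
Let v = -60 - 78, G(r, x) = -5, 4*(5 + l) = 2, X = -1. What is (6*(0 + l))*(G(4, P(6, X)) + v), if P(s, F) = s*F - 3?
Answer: 3861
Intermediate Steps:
l = -9/2 (l = -5 + (¼)*2 = -5 + ½ = -9/2 ≈ -4.5000)
P(s, F) = -3 + F*s (P(s, F) = F*s - 3 = -3 + F*s)
v = -138
(6*(0 + l))*(G(4, P(6, X)) + v) = (6*(0 - 9/2))*(-5 - 138) = (6*(-9/2))*(-143) = -27*(-143) = 3861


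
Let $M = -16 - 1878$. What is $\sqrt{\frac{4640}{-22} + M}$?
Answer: $\frac{i \sqrt{254694}}{11} \approx 45.879 i$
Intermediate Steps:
$M = -1894$ ($M = -16 - 1878 = -1894$)
$\sqrt{\frac{4640}{-22} + M} = \sqrt{\frac{4640}{-22} - 1894} = \sqrt{4640 \left(- \frac{1}{22}\right) - 1894} = \sqrt{- \frac{2320}{11} - 1894} = \sqrt{- \frac{23154}{11}} = \frac{i \sqrt{254694}}{11}$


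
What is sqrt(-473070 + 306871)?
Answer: I*sqrt(166199) ≈ 407.68*I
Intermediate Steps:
sqrt(-473070 + 306871) = sqrt(-166199) = I*sqrt(166199)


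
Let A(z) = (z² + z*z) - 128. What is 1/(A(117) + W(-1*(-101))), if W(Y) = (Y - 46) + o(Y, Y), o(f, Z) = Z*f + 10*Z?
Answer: 1/38516 ≈ 2.5963e-5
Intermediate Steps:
o(f, Z) = 10*Z + Z*f
A(z) = -128 + 2*z² (A(z) = (z² + z²) - 128 = 2*z² - 128 = -128 + 2*z²)
W(Y) = -46 + Y + Y*(10 + Y) (W(Y) = (Y - 46) + Y*(10 + Y) = (-46 + Y) + Y*(10 + Y) = -46 + Y + Y*(10 + Y))
1/(A(117) + W(-1*(-101))) = 1/((-128 + 2*117²) + (-46 - 1*(-101) + (-1*(-101))*(10 - 1*(-101)))) = 1/((-128 + 2*13689) + (-46 + 101 + 101*(10 + 101))) = 1/((-128 + 27378) + (-46 + 101 + 101*111)) = 1/(27250 + (-46 + 101 + 11211)) = 1/(27250 + 11266) = 1/38516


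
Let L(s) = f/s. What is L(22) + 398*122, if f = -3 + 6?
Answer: 1068235/22 ≈ 48556.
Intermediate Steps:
f = 3
L(s) = 3/s
L(22) + 398*122 = 3/22 + 398*122 = 3*(1/22) + 48556 = 3/22 + 48556 = 1068235/22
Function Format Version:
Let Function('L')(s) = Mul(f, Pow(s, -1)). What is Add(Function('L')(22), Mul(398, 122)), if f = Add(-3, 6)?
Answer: Rational(1068235, 22) ≈ 48556.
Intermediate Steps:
f = 3
Function('L')(s) = Mul(3, Pow(s, -1))
Add(Function('L')(22), Mul(398, 122)) = Add(Mul(3, Pow(22, -1)), Mul(398, 122)) = Add(Mul(3, Rational(1, 22)), 48556) = Add(Rational(3, 22), 48556) = Rational(1068235, 22)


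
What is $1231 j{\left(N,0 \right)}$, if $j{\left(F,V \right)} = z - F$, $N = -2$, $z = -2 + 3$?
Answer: $3693$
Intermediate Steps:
$z = 1$
$j{\left(F,V \right)} = 1 - F$
$1231 j{\left(N,0 \right)} = 1231 \left(1 - -2\right) = 1231 \left(1 + 2\right) = 1231 \cdot 3 = 3693$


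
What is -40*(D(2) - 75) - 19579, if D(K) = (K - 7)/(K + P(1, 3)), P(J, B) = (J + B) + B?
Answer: -149011/9 ≈ -16557.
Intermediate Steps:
P(J, B) = J + 2*B (P(J, B) = (B + J) + B = J + 2*B)
D(K) = (-7 + K)/(7 + K) (D(K) = (K - 7)/(K + (1 + 2*3)) = (-7 + K)/(K + (1 + 6)) = (-7 + K)/(K + 7) = (-7 + K)/(7 + K))
-40*(D(2) - 75) - 19579 = -40*((-7 + 2)/(7 + 2) - 75) - 19579 = -40*(-5/9 - 75) - 19579 = -40*(-680/9) - 19579 = 27200/9 - 19579 = -149011/9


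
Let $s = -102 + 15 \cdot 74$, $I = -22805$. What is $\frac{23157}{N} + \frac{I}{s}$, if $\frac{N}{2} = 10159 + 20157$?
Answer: $- \frac{169921313}{7639632} \approx -22.242$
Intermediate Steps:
$s = 1008$ ($s = -102 + 1110 = 1008$)
$N = 60632$ ($N = 2 \left(10159 + 20157\right) = 2 \cdot 30316 = 60632$)
$\frac{23157}{N} + \frac{I}{s} = \frac{23157}{60632} - \frac{22805}{1008} = - \frac{169921313}{7639632}$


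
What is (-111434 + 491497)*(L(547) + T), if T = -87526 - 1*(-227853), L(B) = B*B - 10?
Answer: 167047570138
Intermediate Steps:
L(B) = -10 + B² (L(B) = B² - 10 = -10 + B²)
T = 140327 (T = -87526 + 227853 = 140327)
(-111434 + 491497)*(L(547) + T) = (-111434 + 491497)*((-10 + 547²) + 140327) = 380063*((-10 + 299209) + 140327) = 380063*(299199 + 140327) = 380063*439526 = 167047570138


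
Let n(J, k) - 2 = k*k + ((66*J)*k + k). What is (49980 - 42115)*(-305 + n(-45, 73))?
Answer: -1665107015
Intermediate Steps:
n(J, k) = 2 + k + k² + 66*J*k (n(J, k) = 2 + (k*k + ((66*J)*k + k)) = 2 + (k² + (66*J*k + k)) = 2 + (k² + (k + 66*J*k)) = 2 + (k + k² + 66*J*k) = 2 + k + k² + 66*J*k)
(49980 - 42115)*(-305 + n(-45, 73)) = (49980 - 42115)*(-305 + (2 + 73 + 73² + 66*(-45)*73)) = 7865*(-305 + (2 + 73 + 5329 - 216810)) = 7865*(-305 - 211406) = 7865*(-211711) = -1665107015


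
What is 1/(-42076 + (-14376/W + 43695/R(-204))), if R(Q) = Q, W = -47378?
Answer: -1610852/68122750253 ≈ -2.3646e-5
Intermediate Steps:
1/(-42076 + (-14376/W + 43695/R(-204))) = 1/(-42076 + (-14376/(-47378) + 43695/(-204))) = 1/(-42076 + (-14376*(-1/47378) + 43695*(-1/204))) = 1/(-42076 + (7188/23689 - 14565/68)) = 1/(-42076 - 344541501/1610852) = 1/(-68122750253/1610852) = -1610852/68122750253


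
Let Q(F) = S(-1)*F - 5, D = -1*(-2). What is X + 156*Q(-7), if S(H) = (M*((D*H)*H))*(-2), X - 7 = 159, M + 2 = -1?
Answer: -13718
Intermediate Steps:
M = -3 (M = -2 - 1 = -3)
D = 2
X = 166 (X = 7 + 159 = 166)
S(H) = 12*H**2 (S(H) = -3*2*H*H*(-2) = -6*H**2*(-2) = 12*H**2)
Q(F) = -5 + 12*F (Q(F) = (12*(-1)**2)*F - 5 = (12*1)*F - 5 = 12*F - 5 = -5 + 12*F)
X + 156*Q(-7) = 166 + 156*(-5 + 12*(-7)) = 166 + 156*(-5 - 84) = 166 + 156*(-89) = 166 - 13884 = -13718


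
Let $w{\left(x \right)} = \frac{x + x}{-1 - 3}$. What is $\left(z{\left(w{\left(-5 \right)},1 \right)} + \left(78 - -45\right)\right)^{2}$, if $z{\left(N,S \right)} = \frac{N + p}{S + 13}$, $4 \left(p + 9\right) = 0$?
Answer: $\frac{11771761}{784} \approx 15015.0$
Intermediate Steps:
$p = -9$ ($p = -9 + \frac{1}{4} \cdot 0 = -9 + 0 = -9$)
$w{\left(x \right)} = - \frac{x}{2}$ ($w{\left(x \right)} = \frac{2 x}{-4} = 2 x \left(- \frac{1}{4}\right) = - \frac{x}{2}$)
$z{\left(N,S \right)} = \frac{-9 + N}{13 + S}$ ($z{\left(N,S \right)} = \frac{N - 9}{S + 13} = \frac{-9 + N}{13 + S}$)
$\left(z{\left(w{\left(-5 \right)},1 \right)} + \left(78 - -45\right)\right)^{2} = \left(\frac{-9 - - \frac{5}{2}}{13 + 1} + \left(78 - -45\right)\right)^{2} = \left(\frac{-9 + \frac{5}{2}}{14} + \left(78 + 45\right)\right)^{2} = \left(\frac{1}{14} \left(- \frac{13}{2}\right) + 123\right)^{2} = \left(- \frac{13}{28} + 123\right)^{2} = \left(\frac{3431}{28}\right)^{2} = \frac{11771761}{784}$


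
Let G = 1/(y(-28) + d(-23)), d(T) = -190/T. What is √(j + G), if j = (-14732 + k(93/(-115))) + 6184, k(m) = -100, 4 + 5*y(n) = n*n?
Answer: I*√123435273138/3778 ≈ 92.995*I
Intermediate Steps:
y(n) = -⅘ + n²/5 (y(n) = -⅘ + (n*n)/5 = -⅘ + n²/5)
G = 23/3778 (G = 1/((-⅘ + (⅕)*(-28)²) - 190/(-23)) = 1/((-⅘ + (⅕)*784) - 190*(-1/23)) = 1/((-⅘ + 784/5) + 190/23) = 1/(156 + 190/23) = 1/(3778/23) = 23/3778 ≈ 0.0060879)
j = -8648 (j = (-14732 - 100) + 6184 = -14832 + 6184 = -8648)
√(j + G) = √(-8648 + 23/3778) = √(-32672121/3778) = I*√123435273138/3778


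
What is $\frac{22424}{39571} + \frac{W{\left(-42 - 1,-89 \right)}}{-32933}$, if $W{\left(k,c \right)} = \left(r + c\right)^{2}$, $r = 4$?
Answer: $\frac{452589117}{1303191743} \approx 0.34729$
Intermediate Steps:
$W{\left(k,c \right)} = \left(4 + c\right)^{2}$
$\frac{22424}{39571} + \frac{W{\left(-42 - 1,-89 \right)}}{-32933} = \frac{22424}{39571} + \frac{\left(4 - 89\right)^{2}}{-32933} = 22424 \cdot \frac{1}{39571} + \left(-85\right)^{2} \left(- \frac{1}{32933}\right) = \frac{22424}{39571} + 7225 \left(- \frac{1}{32933}\right) = \frac{22424}{39571} - \frac{7225}{32933} = \frac{452589117}{1303191743}$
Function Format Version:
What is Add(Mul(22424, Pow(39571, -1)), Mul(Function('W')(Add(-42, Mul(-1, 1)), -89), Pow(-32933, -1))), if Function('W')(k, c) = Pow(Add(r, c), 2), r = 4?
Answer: Rational(452589117, 1303191743) ≈ 0.34729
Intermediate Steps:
Function('W')(k, c) = Pow(Add(4, c), 2)
Add(Mul(22424, Pow(39571, -1)), Mul(Function('W')(Add(-42, Mul(-1, 1)), -89), Pow(-32933, -1))) = Add(Mul(22424, Pow(39571, -1)), Mul(Pow(Add(4, -89), 2), Pow(-32933, -1))) = Add(Mul(22424, Rational(1, 39571)), Mul(Pow(-85, 2), Rational(-1, 32933))) = Add(Rational(22424, 39571), Mul(7225, Rational(-1, 32933))) = Add(Rational(22424, 39571), Rational(-7225, 32933)) = Rational(452589117, 1303191743)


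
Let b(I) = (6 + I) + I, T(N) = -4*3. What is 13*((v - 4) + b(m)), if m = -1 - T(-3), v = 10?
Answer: 442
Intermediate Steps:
T(N) = -12
m = 11 (m = -1 - 1*(-12) = -1 + 12 = 11)
b(I) = 6 + 2*I
13*((v - 4) + b(m)) = 13*((10 - 4) + (6 + 2*11)) = 13*(6 + (6 + 22)) = 13*(6 + 28) = 13*34 = 442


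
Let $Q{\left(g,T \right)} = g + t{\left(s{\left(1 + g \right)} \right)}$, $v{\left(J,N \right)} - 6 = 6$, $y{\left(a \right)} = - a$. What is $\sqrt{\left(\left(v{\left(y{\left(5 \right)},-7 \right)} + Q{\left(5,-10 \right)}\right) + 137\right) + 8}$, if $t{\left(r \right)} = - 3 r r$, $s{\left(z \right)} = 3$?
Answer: $3 \sqrt{15} \approx 11.619$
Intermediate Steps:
$v{\left(J,N \right)} = 12$ ($v{\left(J,N \right)} = 6 + 6 = 12$)
$t{\left(r \right)} = - 3 r^{2}$
$Q{\left(g,T \right)} = -27 + g$ ($Q{\left(g,T \right)} = g - 3 \cdot 3^{2} = g - 27 = -27 + g$)
$\sqrt{\left(\left(v{\left(y{\left(5 \right)},-7 \right)} + Q{\left(5,-10 \right)}\right) + 137\right) + 8} = \sqrt{\left(\left(12 + \left(-27 + 5\right)\right) + 137\right) + 8} = \sqrt{\left(\left(12 - 22\right) + 137\right) + 8} = \sqrt{\left(-10 + 137\right) + 8} = \sqrt{127 + 8} = \sqrt{135} = 3 \sqrt{15}$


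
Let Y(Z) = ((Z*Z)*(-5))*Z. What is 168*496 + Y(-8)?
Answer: 85888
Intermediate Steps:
Y(Z) = -5*Z**3 (Y(Z) = (Z**2*(-5))*Z = (-5*Z**2)*Z = -5*Z**3)
168*496 + Y(-8) = 168*496 - 5*(-8)**3 = 83328 - 5*(-512) = 83328 + 2560 = 85888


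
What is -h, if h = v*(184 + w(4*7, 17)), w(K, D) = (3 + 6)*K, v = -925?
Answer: 403300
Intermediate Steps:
w(K, D) = 9*K
h = -403300 (h = -925*(184 + 9*(4*7)) = -925*(184 + 9*28) = -925*(184 + 252) = -925*436 = -403300)
-h = -1*(-403300) = 403300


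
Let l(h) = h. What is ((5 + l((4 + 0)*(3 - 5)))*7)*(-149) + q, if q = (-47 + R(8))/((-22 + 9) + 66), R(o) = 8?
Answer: 165798/53 ≈ 3128.3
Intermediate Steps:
q = -39/53 (q = (-47 + 8)/((-22 + 9) + 66) = -39/(-13 + 66) = -39/53 ≈ -0.73585)
((5 + l((4 + 0)*(3 - 5)))*7)*(-149) + q = ((5 + (4 + 0)*(3 - 5))*7)*(-149) - 39/53 = ((5 + 4*(-2))*7)*(-149) - 39/53 = ((5 - 8)*7)*(-149) - 39/53 = -3*7*(-149) - 39/53 = -21*(-149) - 39/53 = 3129 - 39/53 = 165798/53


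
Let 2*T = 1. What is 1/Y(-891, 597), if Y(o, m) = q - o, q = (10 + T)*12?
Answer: 1/1017 ≈ 0.00098328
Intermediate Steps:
T = ½ (T = (½)*1 = ½ ≈ 0.50000)
q = 126 (q = (10 + ½)*12 = (21/2)*12 = 126)
Y(o, m) = 126 - o
1/Y(-891, 597) = 1/(126 - 1*(-891)) = 1/(126 + 891) = 1/1017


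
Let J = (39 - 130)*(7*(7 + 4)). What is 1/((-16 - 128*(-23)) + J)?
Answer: -1/4079 ≈ -0.00024516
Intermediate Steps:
J = -7007 (J = -637*11 = -91*77 = -7007)
1/((-16 - 128*(-23)) + J) = 1/((-16 - 128*(-23)) - 7007) = 1/((-16 + 2944) - 7007) = 1/(2928 - 7007) = 1/(-4079) = -1/4079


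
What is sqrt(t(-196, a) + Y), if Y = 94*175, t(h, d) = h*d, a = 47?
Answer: sqrt(7238) ≈ 85.076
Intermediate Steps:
t(h, d) = d*h
Y = 16450
sqrt(t(-196, a) + Y) = sqrt(47*(-196) + 16450) = sqrt(-9212 + 16450) = sqrt(7238)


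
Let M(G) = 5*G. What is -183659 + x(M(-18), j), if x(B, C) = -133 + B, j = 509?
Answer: -183882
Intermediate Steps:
-183659 + x(M(-18), j) = -183659 + (-133 + 5*(-18)) = -183659 + (-133 - 90) = -183659 - 223 = -183882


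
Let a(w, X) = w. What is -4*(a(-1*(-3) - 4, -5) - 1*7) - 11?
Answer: 21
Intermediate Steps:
-4*(a(-1*(-3) - 4, -5) - 1*7) - 11 = -4*((-1*(-3) - 4) - 1*7) - 11 = -4*((3 - 4) - 7) - 11 = -4*(-1 - 7) - 11 = -4*(-8) - 11 = 32 - 11 = 21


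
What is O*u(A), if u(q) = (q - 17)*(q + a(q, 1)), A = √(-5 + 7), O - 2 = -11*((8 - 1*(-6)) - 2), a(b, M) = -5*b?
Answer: 1040 - 8840*√2 ≈ -11462.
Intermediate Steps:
O = -130 (O = 2 - 11*((8 - 1*(-6)) - 2) = 2 - 11*((8 + 6) - 2) = 2 - 11*(14 - 2) = 2 - 11*12 = 2 - 132 = -130)
A = √2 ≈ 1.4142
u(q) = -4*q*(-17 + q) (u(q) = (q - 17)*(q - 5*q) = (-17 + q)*(-4*q) = -4*q*(-17 + q))
O*u(A) = -520*√2*(17 - √2)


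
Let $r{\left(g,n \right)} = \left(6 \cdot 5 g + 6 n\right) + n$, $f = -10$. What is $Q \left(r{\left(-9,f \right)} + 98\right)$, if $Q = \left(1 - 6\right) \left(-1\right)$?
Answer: $-1210$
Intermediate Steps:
$r{\left(g,n \right)} = 7 n + 30 g$ ($r{\left(g,n \right)} = \left(30 g + 6 n\right) + n = \left(6 n + 30 g\right) + n = 7 n + 30 g$)
$Q = 5$ ($Q = \left(-5\right) \left(-1\right) = 5$)
$Q \left(r{\left(-9,f \right)} + 98\right) = 5 \left(\left(7 \left(-10\right) + 30 \left(-9\right)\right) + 98\right) = 5 \left(\left(-70 - 270\right) + 98\right) = 5 \left(-340 + 98\right) = 5 \left(-242\right) = -1210$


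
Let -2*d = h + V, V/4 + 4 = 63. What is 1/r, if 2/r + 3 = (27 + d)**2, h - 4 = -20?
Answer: 3443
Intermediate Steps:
h = -16 (h = 4 - 20 = -16)
V = 236 (V = -16 + 4*63 = -16 + 252 = 236)
d = -110 (d = -(-16 + 236)/2 = -1/2*220 = -110)
r = 1/3443 (r = 2/(-3 + (27 - 110)**2) = 2/(-3 + (-83)**2) = 2/(-3 + 6889) = 2/6886 = 2*(1/6886) = 1/3443 ≈ 0.00029044)
1/r = 1/(1/3443) = 3443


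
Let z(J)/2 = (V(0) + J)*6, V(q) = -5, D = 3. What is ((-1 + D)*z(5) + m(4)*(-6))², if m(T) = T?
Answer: 576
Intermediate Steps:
z(J) = -60 + 12*J (z(J) = 2*((-5 + J)*6) = 2*(-30 + 6*J) = -60 + 12*J)
((-1 + D)*z(5) + m(4)*(-6))² = ((-1 + 3)*(-60 + 12*5) + 4*(-6))² = (2*(-60 + 60) - 24)² = (2*0 - 24)² = (0 - 24)² = (-24)² = 576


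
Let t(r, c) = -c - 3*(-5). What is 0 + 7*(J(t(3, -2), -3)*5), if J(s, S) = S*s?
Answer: -1785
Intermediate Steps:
t(r, c) = 15 - c (t(r, c) = -c + 15 = 15 - c)
0 + 7*(J(t(3, -2), -3)*5) = 0 + 7*(-3*(15 - 1*(-2))*5) = 0 + 7*(-3*(15 + 2)*5) = 0 + 7*(-3*17*5) = 0 + 7*(-51*5) = 0 + 7*(-255) = 0 - 1785 = -1785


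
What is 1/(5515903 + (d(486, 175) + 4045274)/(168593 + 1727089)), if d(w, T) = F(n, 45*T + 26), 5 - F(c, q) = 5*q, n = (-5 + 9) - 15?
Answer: 315947/1742733672770 ≈ 1.8129e-7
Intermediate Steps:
n = -11 (n = 4 - 15 = -11)
F(c, q) = 5 - 5*q
d(w, T) = -125 - 225*T (d(w, T) = 5 - 5*(45*T + 26) = 5 - 5*(26 + 45*T) = 5 + (-130 - 225*T) = -125 - 225*T)
1/(5515903 + (d(486, 175) + 4045274)/(168593 + 1727089)) = 1/(5515903 + ((-125 - 225*175) + 4045274)/(168593 + 1727089)) = 1/(5515903 + ((-125 - 39375) + 4045274)/1895682) = 1/(5515903 + (-39500 + 4045274)*(1/1895682)) = 1/(5515903 + 4005774*(1/1895682)) = 1/(5515903 + 667629/315947) = 1/(1742733672770/315947) = 315947/1742733672770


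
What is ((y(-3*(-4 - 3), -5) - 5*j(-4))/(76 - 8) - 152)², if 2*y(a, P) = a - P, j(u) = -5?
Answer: 26512201/1156 ≈ 22934.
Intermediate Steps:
y(a, P) = a/2 - P/2 (y(a, P) = (a - P)/2 = a/2 - P/2)
((y(-3*(-4 - 3), -5) - 5*j(-4))/(76 - 8) - 152)² = ((((-3*(-4 - 3))/2 - ½*(-5)) - 5*(-5))/(76 - 8) - 152)² = ((((-3*(-7))/2 + 5/2) + 25)/68 - 152)² = ((((½)*21 + 5/2) + 25)*(1/68) - 152)² = (((21/2 + 5/2) + 25)*(1/68) - 152)² = ((13 + 25)*(1/68) - 152)² = (38*(1/68) - 152)² = (19/34 - 152)² = (-5149/34)² = 26512201/1156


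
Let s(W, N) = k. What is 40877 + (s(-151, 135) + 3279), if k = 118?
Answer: 44274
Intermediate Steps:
s(W, N) = 118
40877 + (s(-151, 135) + 3279) = 40877 + (118 + 3279) = 40877 + 3397 = 44274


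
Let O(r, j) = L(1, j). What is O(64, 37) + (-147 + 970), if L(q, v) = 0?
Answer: 823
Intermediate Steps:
O(r, j) = 0
O(64, 37) + (-147 + 970) = 0 + (-147 + 970) = 0 + 823 = 823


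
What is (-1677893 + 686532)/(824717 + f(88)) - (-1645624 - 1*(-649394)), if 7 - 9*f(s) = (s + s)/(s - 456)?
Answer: 170072784240203/170716591 ≈ 9.9623e+5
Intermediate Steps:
f(s) = 7/9 - 2*s/(9*(-456 + s)) (f(s) = 7/9 - (s + s)/(9*(s - 456)) = 7/9 - 2*s/(9*(-456 + s)))
(-1677893 + 686532)/(824717 + f(88)) - (-1645624 - 1*(-649394)) = (-1677893 + 686532)/(824717 + (-3192 + 5*88)/(9*(-456 + 88))) - (-1645624 - 1*(-649394)) = -991361/(824717 + (⅑)*(-3192 + 440)/(-368)) - (-1645624 + 649394) = -991361/(824717 + (⅑)*(-1/368)*(-2752)) - 1*(-996230) = -991361/(824717 + 172/207) + 996230 = -991361/170716591/207 + 996230 = -991361*207/170716591 + 996230 = -205211727/170716591 + 996230 = 170072784240203/170716591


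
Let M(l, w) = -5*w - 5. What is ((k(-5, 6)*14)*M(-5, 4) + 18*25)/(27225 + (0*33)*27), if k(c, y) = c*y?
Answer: 146/363 ≈ 0.40220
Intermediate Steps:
M(l, w) = -5 - 5*w
((k(-5, 6)*14)*M(-5, 4) + 18*25)/(27225 + (0*33)*27) = ((-5*6*14)*(-5 - 5*4) + 18*25)/(27225 + (0*33)*27) = ((-30*14)*(-5 - 20) + 450)/(27225 + 0*27) = (-420*(-25) + 450)/(27225 + 0) = (10500 + 450)/27225 = 10950*(1/27225) = 146/363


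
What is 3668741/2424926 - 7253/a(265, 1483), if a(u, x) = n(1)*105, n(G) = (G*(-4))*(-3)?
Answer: -132299741/31177620 ≈ -4.2434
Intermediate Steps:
n(G) = 12*G (n(G) = -4*G*(-3) = 12*G)
a(u, x) = 1260 (a(u, x) = (12*1)*105 = 12*105 = 1260)
3668741/2424926 - 7253/a(265, 1483) = 3668741/2424926 - 7253/1260 = -132299741/31177620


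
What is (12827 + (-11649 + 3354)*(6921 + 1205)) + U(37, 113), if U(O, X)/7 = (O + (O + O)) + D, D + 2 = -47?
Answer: -67391909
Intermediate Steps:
D = -49 (D = -2 - 47 = -49)
U(O, X) = -343 + 21*O (U(O, X) = 7*((O + (O + O)) - 49) = 7*((O + 2*O) - 49) = 7*(3*O - 49) = 7*(-49 + 3*O) = -343 + 21*O)
(12827 + (-11649 + 3354)*(6921 + 1205)) + U(37, 113) = (12827 + (-11649 + 3354)*(6921 + 1205)) + (-343 + 21*37) = (12827 - 8295*8126) + (-343 + 777) = (12827 - 67405170) + 434 = -67392343 + 434 = -67391909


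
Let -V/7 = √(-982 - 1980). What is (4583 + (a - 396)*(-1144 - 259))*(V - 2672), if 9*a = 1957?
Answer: -6134559296/9 - 16071076*I*√2962/9 ≈ -6.8162e+8 - 9.7184e+7*I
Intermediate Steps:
a = 1957/9 (a = (⅑)*1957 = 1957/9 ≈ 217.44)
V = -7*I*√2962 (V = -7*√(-982 - 1980) = -7*I*√2962 ≈ -380.97*I)
(4583 + (a - 396)*(-1144 - 259))*(V - 2672) = (4583 + (1957/9 - 396)*(-1144 - 259))*(-7*I*√2962 - 2672) = (4583 - 1607/9*(-1403))*(-2672 - 7*I*√2962) = (4583 + 2254621/9)*(-2672 - 7*I*√2962) = 2295868*(-2672 - 7*I*√2962)/9 = -6134559296/9 - 16071076*I*√2962/9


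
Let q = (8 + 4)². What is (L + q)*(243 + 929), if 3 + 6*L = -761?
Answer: 58600/3 ≈ 19533.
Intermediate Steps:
L = -382/3 (L = -½ + (⅙)*(-761) = -½ - 761/6 = -382/3 ≈ -127.33)
q = 144 (q = 12² = 144)
(L + q)*(243 + 929) = (-382/3 + 144)*(243 + 929) = (50/3)*1172 = 58600/3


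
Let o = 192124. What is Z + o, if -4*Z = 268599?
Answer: 499897/4 ≈ 1.2497e+5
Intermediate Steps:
Z = -268599/4 (Z = -¼*268599 = -268599/4 ≈ -67150.)
Z + o = -268599/4 + 192124 = 499897/4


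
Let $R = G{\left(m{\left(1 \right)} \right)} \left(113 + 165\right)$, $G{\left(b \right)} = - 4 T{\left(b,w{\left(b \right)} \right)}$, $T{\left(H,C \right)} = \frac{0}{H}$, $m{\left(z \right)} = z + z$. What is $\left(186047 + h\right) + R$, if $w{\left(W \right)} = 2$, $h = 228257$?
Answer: $414304$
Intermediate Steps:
$m{\left(z \right)} = 2 z$
$T{\left(H,C \right)} = 0$
$G{\left(b \right)} = 0$ ($G{\left(b \right)} = \left(-4\right) 0 = 0$)
$R = 0$ ($R = 0 \left(113 + 165\right) = 0 \cdot 278 = 0$)
$\left(186047 + h\right) + R = \left(186047 + 228257\right) + 0 = 414304 + 0 = 414304$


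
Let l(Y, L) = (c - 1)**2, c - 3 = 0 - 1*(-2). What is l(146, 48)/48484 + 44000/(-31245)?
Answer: -106639804/75744129 ≈ -1.4079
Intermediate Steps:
c = 5 (c = 3 + (0 - 1*(-2)) = 3 + (0 + 2) = 3 + 2 = 5)
l(Y, L) = 16 (l(Y, L) = (5 - 1)**2 = 4**2 = 16)
l(146, 48)/48484 + 44000/(-31245) = 16/48484 + 44000/(-31245) = 16*(1/48484) + 44000*(-1/31245) = 4/12121 - 8800/6249 = -106639804/75744129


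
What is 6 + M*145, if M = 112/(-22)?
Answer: -8054/11 ≈ -732.18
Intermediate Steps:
M = -56/11 (M = 112*(-1/22) = -56/11 ≈ -5.0909)
6 + M*145 = 6 - 56/11*145 = 6 - 8120/11 = -8054/11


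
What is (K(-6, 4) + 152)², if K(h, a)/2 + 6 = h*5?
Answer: 6400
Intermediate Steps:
K(h, a) = -12 + 10*h (K(h, a) = -12 + 2*(h*5) = -12 + 2*(5*h) = -12 + 10*h)
(K(-6, 4) + 152)² = ((-12 + 10*(-6)) + 152)² = ((-12 - 60) + 152)² = (-72 + 152)² = 80² = 6400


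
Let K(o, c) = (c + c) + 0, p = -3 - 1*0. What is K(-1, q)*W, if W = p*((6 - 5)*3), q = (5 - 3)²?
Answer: -72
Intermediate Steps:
p = -3 (p = -3 + 0 = -3)
q = 4 (q = 2² = 4)
K(o, c) = 2*c (K(o, c) = 2*c + 0 = 2*c)
W = -9 (W = -3*(6 - 5)*3 = -3*3 = -9)
K(-1, q)*W = (2*4)*(-9) = 8*(-9) = -72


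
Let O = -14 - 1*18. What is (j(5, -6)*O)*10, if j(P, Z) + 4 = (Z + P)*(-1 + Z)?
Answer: -960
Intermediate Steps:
j(P, Z) = -4 + (-1 + Z)*(P + Z) (j(P, Z) = -4 + (Z + P)*(-1 + Z) = -4 + (P + Z)*(-1 + Z) = -4 + (-1 + Z)*(P + Z))
O = -32 (O = -14 - 18 = -32)
(j(5, -6)*O)*10 = ((-4 + (-6)**2 - 1*5 - 1*(-6) + 5*(-6))*(-32))*10 = ((-4 + 36 - 5 + 6 - 30)*(-32))*10 = (3*(-32))*10 = -96*10 = -960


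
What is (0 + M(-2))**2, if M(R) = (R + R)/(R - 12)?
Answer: 4/49 ≈ 0.081633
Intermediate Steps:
M(R) = 2*R/(-12 + R) (M(R) = (2*R)/(-12 + R) = 2*R/(-12 + R))
(0 + M(-2))**2 = (0 + 2*(-2)/(-12 - 2))**2 = (0 + 2*(-2)/(-14))**2 = (0 + 2*(-2)*(-1/14))**2 = (0 + 2/7)**2 = (2/7)**2 = 4/49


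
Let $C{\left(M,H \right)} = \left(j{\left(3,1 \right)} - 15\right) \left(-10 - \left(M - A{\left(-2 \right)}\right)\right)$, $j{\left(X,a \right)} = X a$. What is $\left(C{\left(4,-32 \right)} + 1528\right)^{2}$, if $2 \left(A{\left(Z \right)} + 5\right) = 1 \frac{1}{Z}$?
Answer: $3094081$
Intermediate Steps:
$A{\left(Z \right)} = -5 + \frac{1}{2 Z}$ ($A{\left(Z \right)} = -5 + \frac{1 \frac{1}{Z}}{2} = -5 + \frac{1}{2 Z}$)
$C{\left(M,H \right)} = 183 + 12 M$ ($C{\left(M,H \right)} = \left(3 \cdot 1 - 15\right) \left(-10 - \left(5 + \frac{1}{4} + M\right)\right) = \left(3 - 15\right) \left(-10 - \left(\frac{21}{4} + M\right)\right) = - 12 \left(-10 - \left(\frac{21}{4} + M\right)\right) = - 12 \left(- \frac{61}{4} - M\right) = 183 + 12 M$)
$\left(C{\left(4,-32 \right)} + 1528\right)^{2} = \left(\left(183 + 12 \cdot 4\right) + 1528\right)^{2} = \left(\left(183 + 48\right) + 1528\right)^{2} = \left(231 + 1528\right)^{2} = 1759^{2} = 3094081$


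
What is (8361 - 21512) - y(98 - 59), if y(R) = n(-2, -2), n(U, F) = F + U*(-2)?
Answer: -13153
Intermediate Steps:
n(U, F) = F - 2*U
y(R) = 2 (y(R) = -2 - 2*(-2) = -2 + 4 = 2)
(8361 - 21512) - y(98 - 59) = (8361 - 21512) - 1*2 = -13151 - 2 = -13153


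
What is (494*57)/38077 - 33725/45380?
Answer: -97489/26583604 ≈ -0.0036673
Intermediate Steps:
(494*57)/38077 - 33725/45380 = 28158*(1/38077) - 33725*1/45380 = 2166/2929 - 6745/9076 = -97489/26583604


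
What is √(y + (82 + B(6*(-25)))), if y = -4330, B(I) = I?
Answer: I*√4398 ≈ 66.317*I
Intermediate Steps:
√(y + (82 + B(6*(-25)))) = √(-4330 + (82 + 6*(-25))) = √(-4330 + (82 - 150)) = √(-4330 - 68) = √(-4398) = I*√4398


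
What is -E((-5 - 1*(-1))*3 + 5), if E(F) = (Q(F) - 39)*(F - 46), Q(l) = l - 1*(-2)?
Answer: -2332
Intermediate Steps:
Q(l) = 2 + l (Q(l) = l + 2 = 2 + l)
E(F) = (-46 + F)*(-37 + F) (E(F) = ((2 + F) - 39)*(F - 46) = (-37 + F)*(-46 + F) = (-46 + F)*(-37 + F))
-E((-5 - 1*(-1))*3 + 5) = -(1702 + ((-5 - 1*(-1))*3 + 5)² - 83*((-5 - 1*(-1))*3 + 5)) = -(1702 + ((-5 + 1)*3 + 5)² - 83*((-5 + 1)*3 + 5)) = -(1702 + (-4*3 + 5)² - 83*(-4*3 + 5)) = -(1702 + (-12 + 5)² - 83*(-12 + 5)) = -(1702 + (-7)² - 83*(-7)) = -(1702 + 49 + 581) = -1*2332 = -2332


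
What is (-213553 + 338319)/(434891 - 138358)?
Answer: 124766/296533 ≈ 0.42075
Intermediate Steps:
(-213553 + 338319)/(434891 - 138358) = 124766/296533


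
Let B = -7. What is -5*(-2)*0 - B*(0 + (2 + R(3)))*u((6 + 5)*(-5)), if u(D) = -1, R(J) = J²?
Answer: -77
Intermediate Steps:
-5*(-2)*0 - B*(0 + (2 + R(3)))*u((6 + 5)*(-5)) = -5*(-2)*0 - (-7*(0 + (2 + 3²)))*(-1) = 10*0 - (-7*(0 + (2 + 9)))*(-1) = 0 - (-7*(0 + 11))*(-1) = 0 - (-7*11)*(-1) = 0 - (-77)*(-1) = 0 - 1*77 = 0 - 77 = -77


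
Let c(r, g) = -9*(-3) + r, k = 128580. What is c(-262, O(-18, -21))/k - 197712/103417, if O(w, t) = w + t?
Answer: -5089222391/2659471572 ≈ -1.9136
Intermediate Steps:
O(w, t) = t + w
c(r, g) = 27 + r
c(-262, O(-18, -21))/k - 197712/103417 = (27 - 262)/128580 - 197712/103417 = -235*1/128580 - 197712*1/103417 = -47/25716 - 197712/103417 = -5089222391/2659471572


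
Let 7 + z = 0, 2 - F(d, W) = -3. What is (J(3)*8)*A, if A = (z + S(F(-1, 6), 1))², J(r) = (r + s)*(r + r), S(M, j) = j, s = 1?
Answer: 6912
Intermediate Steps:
F(d, W) = 5 (F(d, W) = 2 - 1*(-3) = 2 + 3 = 5)
z = -7 (z = -7 + 0 = -7)
J(r) = 2*r*(1 + r) (J(r) = (r + 1)*(r + r) = (1 + r)*(2*r) = 2*r*(1 + r))
A = 36 (A = (-7 + 1)² = (-6)² = 36)
(J(3)*8)*A = ((2*3*(1 + 3))*8)*36 = ((2*3*4)*8)*36 = (24*8)*36 = 192*36 = 6912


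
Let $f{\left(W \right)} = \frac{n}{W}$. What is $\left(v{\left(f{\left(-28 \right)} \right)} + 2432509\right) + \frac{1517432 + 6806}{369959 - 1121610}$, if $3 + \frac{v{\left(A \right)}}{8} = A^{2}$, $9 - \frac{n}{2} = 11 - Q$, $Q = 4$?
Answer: $\frac{89590540679561}{36830899} \approx 2.4325 \cdot 10^{6}$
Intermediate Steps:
$n = 4$ ($n = 18 - 2 \left(11 - 4\right) = 18 - 14 = 4$)
$f{\left(W \right)} = \frac{4}{W}$
$v{\left(A \right)} = -24 + 8 A^{2}$
$\left(v{\left(f{\left(-28 \right)} \right)} + 2432509\right) + \frac{1517432 + 6806}{369959 - 1121610} = \left(\left(-24 + 8 \left(\frac{4}{-28}\right)^{2}\right) + 2432509\right) + \frac{1517432 + 6806}{369959 - 1121610} = \left(\left(-24 + 8 \left(4 \left(- \frac{1}{28}\right)\right)^{2}\right) + 2432509\right) + \frac{1524238}{-751651} = \left(\left(-24 + 8 \left(- \frac{1}{7}\right)^{2}\right) + 2432509\right) + 1524238 \left(- \frac{1}{751651}\right) = \left(\left(-24 + 8 \cdot \frac{1}{49}\right) + 2432509\right) - \frac{1524238}{751651} = \left(\left(-24 + \frac{8}{49}\right) + 2432509\right) - \frac{1524238}{751651} = \left(- \frac{1168}{49} + 2432509\right) - \frac{1524238}{751651} = \frac{119191773}{49} - \frac{1524238}{751651} = \frac{89590540679561}{36830899}$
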